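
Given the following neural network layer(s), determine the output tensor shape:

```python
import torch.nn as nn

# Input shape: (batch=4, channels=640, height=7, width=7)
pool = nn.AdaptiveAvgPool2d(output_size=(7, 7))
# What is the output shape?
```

Input: (4, 640, 7, 7) -> Output: (4, 640, 7, 7)

Answer: (4, 640, 7, 7)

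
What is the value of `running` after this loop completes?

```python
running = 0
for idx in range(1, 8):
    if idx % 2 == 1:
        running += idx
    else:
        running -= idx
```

Add odd, subtract even
`running` takes the values: 0 → 1 → -1 → 2 → -2 → 3 → -3 → 4

Answer: 4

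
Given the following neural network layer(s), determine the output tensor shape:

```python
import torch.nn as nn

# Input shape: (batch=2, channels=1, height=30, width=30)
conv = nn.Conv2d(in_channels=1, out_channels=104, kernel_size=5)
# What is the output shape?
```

Input: (2, 1, 30, 30) -> Output: (2, 104, 26, 26)

Answer: (2, 104, 26, 26)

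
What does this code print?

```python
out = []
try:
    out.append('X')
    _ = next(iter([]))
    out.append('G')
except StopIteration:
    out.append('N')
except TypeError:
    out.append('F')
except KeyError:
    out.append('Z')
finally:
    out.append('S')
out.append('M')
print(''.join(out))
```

Execution trace: 'X' (try body) → 'N' (except StopIteration) → 'S' (finally) → 'M' (after the try/except). Output: XNSM

Answer: XNSM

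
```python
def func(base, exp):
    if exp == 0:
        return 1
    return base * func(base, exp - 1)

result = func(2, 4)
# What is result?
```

func(2, 4) = 2 * 2 * 2 * 2 = 16

Answer: 16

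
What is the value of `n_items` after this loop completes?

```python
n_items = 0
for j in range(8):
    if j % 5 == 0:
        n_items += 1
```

Count numbers divisible by 5 in range(8)
`n_items` takes the values: 0 → 1 → 2

Answer: 2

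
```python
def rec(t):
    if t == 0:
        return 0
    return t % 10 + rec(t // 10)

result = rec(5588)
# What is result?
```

Sum of digits of 5588: 8 + 8 + 5 + 5 = 26

Answer: 26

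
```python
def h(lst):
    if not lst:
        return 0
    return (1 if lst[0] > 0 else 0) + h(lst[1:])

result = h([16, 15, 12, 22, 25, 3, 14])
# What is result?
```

Count of positive elements in [16, 15, 12, 22, 25, 3, 14] = 7

Answer: 7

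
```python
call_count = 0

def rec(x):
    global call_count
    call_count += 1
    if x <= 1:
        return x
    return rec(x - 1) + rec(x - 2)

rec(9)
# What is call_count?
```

Calls(x) = 1 + Calls(x-1) + Calls(x-2); Calls(0)=Calls(1)=1. For x=9 this gives 109.

Answer: 109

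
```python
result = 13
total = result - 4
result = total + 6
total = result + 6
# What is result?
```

Trace:
`result = 13` → result = 13
`total = result - 4` → total = 9
`result = total + 6` → result = 15
`total = result + 6` → total = 21
So result = 15

Answer: 15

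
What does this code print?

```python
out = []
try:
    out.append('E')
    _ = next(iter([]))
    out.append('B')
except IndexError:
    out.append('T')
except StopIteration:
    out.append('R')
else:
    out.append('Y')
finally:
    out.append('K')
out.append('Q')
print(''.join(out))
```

Execution trace: 'E' (try body) → 'R' (except StopIteration) → 'K' (finally) → 'Q' (after the try/except). Output: ERKQ

Answer: ERKQ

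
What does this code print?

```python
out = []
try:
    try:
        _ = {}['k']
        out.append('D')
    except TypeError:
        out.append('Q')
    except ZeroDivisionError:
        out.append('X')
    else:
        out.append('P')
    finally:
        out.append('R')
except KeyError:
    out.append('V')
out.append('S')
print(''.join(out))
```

Execution trace: 'R' (finally) → 'V' (outer except KeyError) → 'S' (after the try/except). Output: RVS

Answer: RVS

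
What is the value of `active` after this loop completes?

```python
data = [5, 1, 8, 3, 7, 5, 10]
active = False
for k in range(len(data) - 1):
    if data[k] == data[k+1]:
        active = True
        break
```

Check consecutive duplicates in [5, 1, 8, 3, 7, 5, 10]
`active` takes the values: False

Answer: False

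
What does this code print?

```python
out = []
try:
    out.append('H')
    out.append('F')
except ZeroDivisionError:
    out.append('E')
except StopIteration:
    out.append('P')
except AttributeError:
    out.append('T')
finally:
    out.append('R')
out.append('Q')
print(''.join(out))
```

Execution trace: 'H' (try body) → 'F' (try body, no exception) → 'R' (finally) → 'Q' (after the try/except). Output: HFRQ

Answer: HFRQ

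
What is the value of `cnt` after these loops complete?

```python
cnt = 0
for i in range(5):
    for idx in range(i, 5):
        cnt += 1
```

Upper triangle: 5 + 4 + ... + 1
`cnt` takes the values: 0 → 1 → 2 → 3 → 4 → 5 → 6 → 7 → 8 → 9 → 10 → 11 → 12 → 13 → 14 → 15

Answer: 15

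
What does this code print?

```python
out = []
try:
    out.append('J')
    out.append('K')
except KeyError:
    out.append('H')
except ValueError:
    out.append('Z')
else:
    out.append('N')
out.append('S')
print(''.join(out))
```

Execution trace: 'J' (try body) → 'K' (try body, no exception) → 'N' (else) → 'S' (after the try/except). Output: JKNS

Answer: JKNS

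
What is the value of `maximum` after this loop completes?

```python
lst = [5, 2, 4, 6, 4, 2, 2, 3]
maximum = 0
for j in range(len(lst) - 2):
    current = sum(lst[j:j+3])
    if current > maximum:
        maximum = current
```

Max sum of 3-element window in [5, 2, 4, 6, 4, 2, 2, 3]
`maximum` takes the values: 0 → 11 → 12 → 14

Answer: 14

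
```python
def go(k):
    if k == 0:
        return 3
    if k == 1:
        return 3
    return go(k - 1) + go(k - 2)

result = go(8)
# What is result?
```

Build up from base cases: go(0)=3, go(1)=3, go(2)=6, go(3)=9, go(4)=15, go(5)=24, go(6)=39, ..., go(8)=102

Answer: 102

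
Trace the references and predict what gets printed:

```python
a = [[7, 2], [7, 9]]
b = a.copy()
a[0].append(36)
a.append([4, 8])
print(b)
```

Key concept: shallow copy with nested lists.
Step by step:
`a = [[7, 2], [7, 9]]` → a = [[7, 2], [7, 9]]
`b = a.copy()` → b = [[7, 2], [7, 9]]
`a[0].append(36)` → a = [[7, 2, 36], [7, 9]]; b = [[7, 2, 36], [7, 9]]
`a.append([4, 8])` → a = [[7, 2, 36], [7, 9], [4, 8]]
`print(b)` → prints [[7, 2, 36], [7, 9]]

Answer: [[7, 2, 36], [7, 9]]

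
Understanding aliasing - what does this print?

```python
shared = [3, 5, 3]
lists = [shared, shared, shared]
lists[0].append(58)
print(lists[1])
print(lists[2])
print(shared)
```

Key concept: list of same reference.
Step by step:
`shared = [3, 5, 3]` → shared = [3, 5, 3]
`lists = [shared, shared, shared]` → lists = [[3, 5, 3], [3, 5, 3], [3, 5, 3]]
`lists[0].append(58)` → shared = [3, 5, 3, 58]; lists = [[3, 5, 3, 58], [3, 5, 3, 58], [3, 5, 3, 58]]
`print(lists[1])` → prints [3, 5, 3, 58]
`print(lists[2])` → prints [3, 5, 3, 58]
`print(shared)` → prints [3, 5, 3, 58]

Answer:
[3, 5, 3, 58]
[3, 5, 3, 58]
[3, 5, 3, 58]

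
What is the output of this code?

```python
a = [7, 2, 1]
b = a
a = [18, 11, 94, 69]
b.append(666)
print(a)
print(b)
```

Key concept: rebinding vs mutation: a is rebound to a new list, b still points at the original.
Step by step:
`a = [7, 2, 1]` → a = [7, 2, 1]
`b = a` → b = [7, 2, 1] (same object as a)
`a = [18, 11, 94, 69]` → a = [18, 11, 94, 69]
`b.append(666)` → b = [7, 2, 1, 666]
`print(a)` → prints [18, 11, 94, 69]
`print(b)` → prints [7, 2, 1, 666]

Answer:
[18, 11, 94, 69]
[7, 2, 1, 666]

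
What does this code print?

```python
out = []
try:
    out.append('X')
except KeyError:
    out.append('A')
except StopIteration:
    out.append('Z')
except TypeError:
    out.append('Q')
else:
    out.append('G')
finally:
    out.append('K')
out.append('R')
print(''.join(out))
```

Execution trace: 'X' (try body, no exception) → 'G' (else) → 'K' (finally) → 'R' (after the try/except). Output: XGKR

Answer: XGKR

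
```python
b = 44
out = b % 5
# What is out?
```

Trace:
`b = 44` → b = 44
`out = b % 5` → out = 4
So out = 4

Answer: 4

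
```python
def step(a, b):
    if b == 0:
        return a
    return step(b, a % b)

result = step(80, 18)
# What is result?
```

step(80, 18) -> step(18, 8) -> step(8, 2) -> step(2, 0) -> 2

Answer: 2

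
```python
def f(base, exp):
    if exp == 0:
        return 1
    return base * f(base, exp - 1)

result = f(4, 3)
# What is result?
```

f(4, 3) = 4 * 4 * 4 = 64

Answer: 64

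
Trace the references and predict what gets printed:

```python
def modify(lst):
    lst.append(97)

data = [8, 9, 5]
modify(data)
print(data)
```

Key concept: function modifies passed list.
Step by step:
`data = [8, 9, 5]` → data = [8, 9, 5]
`modify(data)` → data = [8, 9, 5, 97]
`print(data)` → prints [8, 9, 5, 97]

Answer: [8, 9, 5, 97]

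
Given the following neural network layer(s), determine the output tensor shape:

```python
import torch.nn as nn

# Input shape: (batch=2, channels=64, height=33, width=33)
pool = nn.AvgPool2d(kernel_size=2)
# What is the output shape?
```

Input: (2, 64, 33, 33) -> Output: (2, 64, 16, 16)

Answer: (2, 64, 16, 16)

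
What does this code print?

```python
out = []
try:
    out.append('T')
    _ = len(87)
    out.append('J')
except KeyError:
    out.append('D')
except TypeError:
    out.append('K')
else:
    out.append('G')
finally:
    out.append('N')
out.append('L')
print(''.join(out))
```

Execution trace: 'T' (try body) → 'K' (except TypeError) → 'N' (finally) → 'L' (after the try/except). Output: TKNL

Answer: TKNL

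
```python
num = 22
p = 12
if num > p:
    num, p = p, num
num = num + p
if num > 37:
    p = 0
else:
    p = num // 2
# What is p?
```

Trace:
`num = 22` → num = 22
`p = 12` → p = 12
`if num > p: ...` → num > p is True → num = 12; p = 22
`num = num + p` → num = 34
`if num > 37: ...` → num > 37 is False, take else branch → p = 17
So p = 17

Answer: 17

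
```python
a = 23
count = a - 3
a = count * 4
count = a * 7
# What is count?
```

Trace:
`a = 23` → a = 23
`count = a - 3` → count = 20
`a = count * 4` → a = 80
`count = a * 7` → count = 560
So count = 560

Answer: 560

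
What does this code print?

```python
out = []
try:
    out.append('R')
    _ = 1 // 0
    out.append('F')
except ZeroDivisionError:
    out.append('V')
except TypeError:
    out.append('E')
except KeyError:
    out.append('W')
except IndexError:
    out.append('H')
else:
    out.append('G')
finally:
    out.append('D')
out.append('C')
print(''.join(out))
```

Execution trace: 'R' (try body) → 'V' (except ZeroDivisionError) → 'D' (finally) → 'C' (after the try/except). Output: RVDC

Answer: RVDC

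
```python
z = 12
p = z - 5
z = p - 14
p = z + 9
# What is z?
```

Trace:
`z = 12` → z = 12
`p = z - 5` → p = 7
`z = p - 14` → z = -7
`p = z + 9` → p = 2
So z = -7

Answer: -7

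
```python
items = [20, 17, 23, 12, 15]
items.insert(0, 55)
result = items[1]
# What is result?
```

Trace:
`items = [20, 17, 23, 12, 15]` → items = [20, 17, 23, 12, 15]
`items.insert(0, 55)` → items = [55, 20, 17, 23, 12, 15]
`result = items[1]` → result = 20
So result = 20

Answer: 20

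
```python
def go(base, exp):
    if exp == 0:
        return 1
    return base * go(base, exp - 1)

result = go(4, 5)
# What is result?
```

go(4, 5) = 4 * 4 * 4 * 4 * 4 = 1024

Answer: 1024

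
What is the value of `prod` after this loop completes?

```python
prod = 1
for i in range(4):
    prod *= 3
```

3^4 = 81
`prod` takes the values: 1 → 3 → 9 → 27 → 81

Answer: 81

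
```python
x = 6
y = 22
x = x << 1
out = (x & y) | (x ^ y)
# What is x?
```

Trace:
`x = 6` → x = 6
`y = 22` → y = 22
`x = x << 1` → x = 12
`out = (x & y) | (x ^ y)` → out = 30
So x = 12

Answer: 12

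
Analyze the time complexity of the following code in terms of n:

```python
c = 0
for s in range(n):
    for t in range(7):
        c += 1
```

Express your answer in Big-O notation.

Each loop level contributes: n × 1. Multiplying the contributions gives O(n).

Answer: O(n)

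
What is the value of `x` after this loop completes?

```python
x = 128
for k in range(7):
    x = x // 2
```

Halve 7 times: 128 // 2^7 = 1
`x` takes the values: 128 → 64 → 32 → 16 → 8 → 4 → 2 → 1

Answer: 1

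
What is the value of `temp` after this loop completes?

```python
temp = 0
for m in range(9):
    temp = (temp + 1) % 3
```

Increment mod 3, 9 times = 0
`temp` takes the values: 0 → 1 → 2 → 0 → 1 → 2 → 0 → 1 → 2 → 0

Answer: 0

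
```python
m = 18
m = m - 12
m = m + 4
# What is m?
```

Trace:
`m = 18` → m = 18
`m = m - 12` → m = 6
`m = m + 4` → m = 10
So m = 10

Answer: 10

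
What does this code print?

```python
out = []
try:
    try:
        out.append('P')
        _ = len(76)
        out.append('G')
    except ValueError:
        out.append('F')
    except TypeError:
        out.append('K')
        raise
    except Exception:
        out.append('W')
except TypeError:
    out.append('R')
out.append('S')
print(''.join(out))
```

Execution trace: 'P' (inner try body) → 'K' (inner except TypeError) → 'R' (outer except TypeError) → 'S' (after the try/except). Output: PKRS

Answer: PKRS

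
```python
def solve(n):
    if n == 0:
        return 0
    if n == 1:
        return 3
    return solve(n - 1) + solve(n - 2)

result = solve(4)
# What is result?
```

Build up from base cases: solve(0)=0, solve(1)=3, solve(2)=3, solve(3)=6, solve(4)=9

Answer: 9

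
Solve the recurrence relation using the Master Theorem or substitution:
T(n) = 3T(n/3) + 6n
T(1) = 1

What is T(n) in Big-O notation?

By Master Theorem: a=3, b=3, f(n)=6n. Since log_3(3) = 1 and f(n) = Θ(n^1), Case 2 applies. T(n) = O(n log n).

Answer: O(n log n)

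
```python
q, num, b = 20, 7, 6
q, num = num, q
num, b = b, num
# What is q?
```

Trace:
`q, num, b = 20, 7, 6` → q = 20; num = 7; b = 6
`q, num = num, q` → q = 7; num = 20
`num, b = b, num` → num = 6; b = 20
So q = 7

Answer: 7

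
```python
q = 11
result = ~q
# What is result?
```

Trace:
`q = 11` → q = 11
`result = ~q` → result = -12
So result = -12

Answer: -12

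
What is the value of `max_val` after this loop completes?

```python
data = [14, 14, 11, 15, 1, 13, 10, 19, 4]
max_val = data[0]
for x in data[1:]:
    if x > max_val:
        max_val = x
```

Maximum of [14, 14, 11, 15, 1, 13, 10, 19, 4]
`max_val` takes the values: 14 → 15 → 19

Answer: 19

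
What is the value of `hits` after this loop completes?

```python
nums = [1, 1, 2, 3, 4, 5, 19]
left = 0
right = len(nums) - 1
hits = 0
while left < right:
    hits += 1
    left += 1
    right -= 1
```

Iterations until pointers meet (list length 7)
`hits` takes the values: 0 → 1 → 2 → 3

Answer: 3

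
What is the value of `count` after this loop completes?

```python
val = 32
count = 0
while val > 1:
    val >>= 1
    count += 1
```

Count right shifts until 1
`count` takes the values: 0 → 1 → 2 → 3 → 4 → 5

Answer: 5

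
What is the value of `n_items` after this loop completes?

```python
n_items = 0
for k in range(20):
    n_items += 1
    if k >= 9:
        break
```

Loop breaks when k reaches 9, n_items is 10
`n_items` takes the values: 0 → 1 → 2 → 3 → 4 → 5 → 6 → 7 → 8 → 9 → 10

Answer: 10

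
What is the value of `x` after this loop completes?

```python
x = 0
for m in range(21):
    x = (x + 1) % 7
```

Increment mod 7, 21 times = 0
`x` takes the values: 0 → 1 → 2 → 3 → 4 → 5 → 6 → 0 → 1 → 2 → 3 → 4 → 5 → 6 → 0 → 1 → 2 → 3 → 4 → 5 → 6 → 0

Answer: 0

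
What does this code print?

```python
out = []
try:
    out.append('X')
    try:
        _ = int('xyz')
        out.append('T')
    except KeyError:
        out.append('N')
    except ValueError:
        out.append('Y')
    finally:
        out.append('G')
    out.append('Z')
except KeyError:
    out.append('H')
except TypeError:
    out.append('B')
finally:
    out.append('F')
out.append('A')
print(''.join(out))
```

Execution trace: 'X' (try body) → 'Y' (inner except ValueError) → 'G' (inner finally) → 'Z' (try body, no exception) → 'F' (finally) → 'A' (after the try/except). Output: XYGZFA

Answer: XYGZFA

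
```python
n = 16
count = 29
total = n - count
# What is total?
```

Trace:
`n = 16` → n = 16
`count = 29` → count = 29
`total = n - count` → total = -13
So total = -13

Answer: -13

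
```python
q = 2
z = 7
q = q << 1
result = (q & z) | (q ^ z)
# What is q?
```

Trace:
`q = 2` → q = 2
`z = 7` → z = 7
`q = q << 1` → q = 4
`result = (q & z) | (q ^ z)` → result = 7
So q = 4

Answer: 4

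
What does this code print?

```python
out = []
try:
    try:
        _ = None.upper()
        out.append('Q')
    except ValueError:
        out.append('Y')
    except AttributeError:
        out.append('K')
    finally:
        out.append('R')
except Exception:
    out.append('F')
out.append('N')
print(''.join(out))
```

Execution trace: 'K' (inner except AttributeError) → 'R' (inner finally) → 'N' (after the try/except). Output: KRN

Answer: KRN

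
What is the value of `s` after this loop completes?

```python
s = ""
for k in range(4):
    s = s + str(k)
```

Concatenate digits 0 to 3
`s` takes the values: "" → "0" → "01" → "012" → "0123"

Answer: "0123"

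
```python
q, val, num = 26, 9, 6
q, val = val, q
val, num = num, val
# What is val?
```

Trace:
`q, val, num = 26, 9, 6` → q = 26; val = 9; num = 6
`q, val = val, q` → q = 9; val = 26
`val, num = num, val` → val = 6; num = 26
So val = 6

Answer: 6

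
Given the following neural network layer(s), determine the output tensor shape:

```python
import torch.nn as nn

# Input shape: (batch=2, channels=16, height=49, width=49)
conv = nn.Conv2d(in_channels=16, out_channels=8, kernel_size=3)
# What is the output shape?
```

Input: (2, 16, 49, 49) -> Output: (2, 8, 47, 47)

Answer: (2, 8, 47, 47)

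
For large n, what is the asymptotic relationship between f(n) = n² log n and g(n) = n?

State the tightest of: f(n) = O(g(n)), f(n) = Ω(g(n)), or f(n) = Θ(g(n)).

n² log n vs n: f(n) = Ω(g(n)) but not O(g(n)) — n² log n grows strictly faster than n.

Answer: f(n) = Ω(g(n)) but not O(g(n)) — n² log n grows strictly faster than n.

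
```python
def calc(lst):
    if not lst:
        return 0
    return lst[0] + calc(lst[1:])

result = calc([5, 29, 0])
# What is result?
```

5 + 29 + 0 + 0 = 34

Answer: 34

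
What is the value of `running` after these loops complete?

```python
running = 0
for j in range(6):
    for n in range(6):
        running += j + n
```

Sum of all j+n for j,n in 6x6
`running` takes the values: 0 → 1 → 3 → 6 → 10 → 15 → 16 → 18 → 21 → 25 → 30 → 36 → 38 → 41 → 45 → 50 → 56 → 63 → 66 → 70 → 75 → 81 → 88 → 96 → 100 → 105 → 111 → 118 → 126 → 135 → 140 → 146 → 153 → 161 → 170 → 180

Answer: 180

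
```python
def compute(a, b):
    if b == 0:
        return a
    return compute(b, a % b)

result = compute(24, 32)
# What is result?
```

compute(24, 32) -> compute(32, 24) -> compute(24, 8) -> compute(8, 0) -> 8

Answer: 8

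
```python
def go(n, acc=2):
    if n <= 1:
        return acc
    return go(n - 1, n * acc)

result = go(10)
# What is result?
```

Accumulator trace (n, acc): (10, 2) -> (9, 20) -> (8, 180) -> (7, 1440) -> (6, 10080) -> (5, 60480) -> (4, 302400) -> (3, 1209600) -> (2, 3628800) -> (1, 7257600) -> return 7257600

Answer: 7257600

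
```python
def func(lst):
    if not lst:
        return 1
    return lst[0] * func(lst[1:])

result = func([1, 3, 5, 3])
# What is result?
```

Product over [1, 3, 5, 3] = 1 * 3 * 5 * 3 = 45

Answer: 45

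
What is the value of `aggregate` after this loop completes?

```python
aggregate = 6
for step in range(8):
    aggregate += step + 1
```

Start at 6, add 1 to 8 = 42
`aggregate` takes the values: 6 → 7 → 9 → 12 → 16 → 21 → 27 → 34 → 42

Answer: 42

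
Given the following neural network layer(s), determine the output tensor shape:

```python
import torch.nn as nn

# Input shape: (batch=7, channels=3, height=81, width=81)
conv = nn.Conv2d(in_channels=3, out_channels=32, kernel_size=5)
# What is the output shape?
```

Input: (7, 3, 81, 81) -> Output: (7, 32, 77, 77)

Answer: (7, 32, 77, 77)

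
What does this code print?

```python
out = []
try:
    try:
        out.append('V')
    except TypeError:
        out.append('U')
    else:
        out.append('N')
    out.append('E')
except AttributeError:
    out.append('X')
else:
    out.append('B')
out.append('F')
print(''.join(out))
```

Execution trace: 'V' (inner try body, no exception) → 'N' (inner else) → 'E' (try body, no exception) → 'B' (else) → 'F' (after the try/except). Output: VNEBF

Answer: VNEBF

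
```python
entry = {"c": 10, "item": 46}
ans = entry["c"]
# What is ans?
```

Trace:
`entry = {"c": 10, "item": 46}` → entry = {'c': 10, 'item': 46}
`ans = entry["c"]` → ans = 10
So ans = 10

Answer: 10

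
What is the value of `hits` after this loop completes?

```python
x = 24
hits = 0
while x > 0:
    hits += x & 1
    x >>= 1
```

Count set bits in 24 (binary: 0b11000)
`hits` takes the values: 0 → 1 → 2

Answer: 2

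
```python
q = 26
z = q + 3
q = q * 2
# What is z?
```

Trace:
`q = 26` → q = 26
`z = q + 3` → z = 29
`q = q * 2` → q = 52
So z = 29

Answer: 29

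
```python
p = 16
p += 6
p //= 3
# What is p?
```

Trace:
`p = 16` → p = 16
`p += 6` → p = 22
`p //= 3` → p = 7
So p = 7

Answer: 7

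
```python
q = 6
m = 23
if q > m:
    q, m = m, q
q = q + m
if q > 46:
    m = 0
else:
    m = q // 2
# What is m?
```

Trace:
`q = 6` → q = 6
`m = 23` → m = 23
`if q > m: ...` → q > m is False → no variable changes
`q = q + m` → q = 29
`if q > 46: ...` → q > 46 is False, take else branch → m = 14
So m = 14

Answer: 14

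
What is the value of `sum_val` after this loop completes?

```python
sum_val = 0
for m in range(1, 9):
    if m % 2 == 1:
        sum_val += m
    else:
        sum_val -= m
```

Add odd, subtract even
`sum_val` takes the values: 0 → 1 → -1 → 2 → -2 → 3 → -3 → 4 → -4

Answer: -4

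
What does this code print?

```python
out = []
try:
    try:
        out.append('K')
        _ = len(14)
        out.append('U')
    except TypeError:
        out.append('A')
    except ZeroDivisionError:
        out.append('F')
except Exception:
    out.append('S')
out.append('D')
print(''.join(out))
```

Execution trace: 'K' (inner try body) → 'A' (inner except TypeError) → 'D' (after the try/except). Output: KAD

Answer: KAD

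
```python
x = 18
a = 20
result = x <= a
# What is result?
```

Trace:
`x = 18` → x = 18
`a = 20` → a = 20
`result = x <= a` → result = True
So result = True

Answer: True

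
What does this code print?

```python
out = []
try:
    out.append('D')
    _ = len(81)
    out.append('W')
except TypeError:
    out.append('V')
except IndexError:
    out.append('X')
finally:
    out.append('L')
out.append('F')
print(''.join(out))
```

Execution trace: 'D' (try body) → 'V' (except TypeError) → 'L' (finally) → 'F' (after the try/except). Output: DVLF

Answer: DVLF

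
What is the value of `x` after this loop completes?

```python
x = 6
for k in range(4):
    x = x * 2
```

Multiply by 2, 4 times: 6 * 2^4 = 96
`x` takes the values: 6 → 12 → 24 → 48 → 96

Answer: 96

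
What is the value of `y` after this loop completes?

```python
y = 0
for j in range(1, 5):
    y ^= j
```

XOR of 1 to 4
`y` takes the values: 0 → 1 → 3 → 0 → 4

Answer: 4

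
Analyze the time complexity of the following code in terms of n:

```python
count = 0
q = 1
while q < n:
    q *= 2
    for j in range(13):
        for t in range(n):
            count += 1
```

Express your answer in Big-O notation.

Each loop level contributes: log n × 1 × n. Multiplying the contributions gives O(n log n).

Answer: O(n log n)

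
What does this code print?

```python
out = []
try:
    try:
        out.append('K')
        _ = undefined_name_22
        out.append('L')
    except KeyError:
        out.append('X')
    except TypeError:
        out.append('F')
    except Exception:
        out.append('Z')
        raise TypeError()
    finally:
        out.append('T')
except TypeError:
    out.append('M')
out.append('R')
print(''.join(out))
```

Execution trace: 'K' (try body) → 'Z' (except Exception) → 'T' (finally) → 'M' (outer except TypeError) → 'R' (after the try/except). Output: KZTMR

Answer: KZTMR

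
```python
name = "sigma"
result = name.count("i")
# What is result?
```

Trace:
`name = "sigma"` → name = 'sigma'
`result = name.count("i")` → result = 1
So result = 1

Answer: 1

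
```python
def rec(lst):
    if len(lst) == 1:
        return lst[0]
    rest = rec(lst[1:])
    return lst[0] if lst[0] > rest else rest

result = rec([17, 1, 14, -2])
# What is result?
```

Recursive max over [17, 1, 14, -2] = 17

Answer: 17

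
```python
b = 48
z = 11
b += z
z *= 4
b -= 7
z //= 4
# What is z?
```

Trace:
`b = 48` → b = 48
`z = 11` → z = 11
`b += z` → b = 59
`z *= 4` → z = 44
`b -= 7` → b = 52
`z //= 4` → z = 11
So z = 11

Answer: 11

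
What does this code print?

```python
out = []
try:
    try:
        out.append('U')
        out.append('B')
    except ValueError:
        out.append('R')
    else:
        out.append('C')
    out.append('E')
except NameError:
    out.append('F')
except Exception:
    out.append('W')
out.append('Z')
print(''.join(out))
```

Execution trace: 'U' (inner try body) → 'B' (inner try body, no exception) → 'C' (inner else) → 'E' (try body, no exception) → 'Z' (after the try/except). Output: UBCEZ

Answer: UBCEZ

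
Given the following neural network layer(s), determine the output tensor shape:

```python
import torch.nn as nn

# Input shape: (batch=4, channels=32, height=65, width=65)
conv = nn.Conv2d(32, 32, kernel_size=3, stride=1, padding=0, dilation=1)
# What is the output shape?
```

Input: (4, 32, 65, 65) -> Output: (4, 32, 63, 63)

Answer: (4, 32, 63, 63)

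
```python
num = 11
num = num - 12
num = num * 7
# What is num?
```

Trace:
`num = 11` → num = 11
`num = num - 12` → num = -1
`num = num * 7` → num = -7
So num = -7

Answer: -7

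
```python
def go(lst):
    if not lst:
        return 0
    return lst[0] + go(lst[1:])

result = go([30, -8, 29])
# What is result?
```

30 + (-8) + 29 + 0 = 51

Answer: 51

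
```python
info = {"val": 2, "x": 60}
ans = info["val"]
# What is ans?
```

Trace:
`info = {"val": 2, "x": 60}` → info = {'val': 2, 'x': 60}
`ans = info["val"]` → ans = 2
So ans = 2

Answer: 2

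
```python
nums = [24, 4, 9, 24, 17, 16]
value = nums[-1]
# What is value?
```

Trace:
`nums = [24, 4, 9, 24, 17, 16]` → nums = [24, 4, 9, 24, 17, 16]
`value = nums[-1]` → value = 16
So value = 16

Answer: 16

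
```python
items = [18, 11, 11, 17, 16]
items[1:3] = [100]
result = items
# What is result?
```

Trace:
`items = [18, 11, 11, 17, 16]` → items = [18, 11, 11, 17, 16]
`items[1:3] = [100]` → items = [18, 100, 17, 16]
`result = items` → result = [18, 100, 17, 16]
So result = [18, 100, 17, 16]

Answer: [18, 100, 17, 16]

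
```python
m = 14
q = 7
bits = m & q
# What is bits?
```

Trace:
`m = 14` → m = 14
`q = 7` → q = 7
`bits = m & q` → bits = 6
So bits = 6

Answer: 6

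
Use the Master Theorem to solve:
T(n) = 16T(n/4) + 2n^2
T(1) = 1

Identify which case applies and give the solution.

a=16, b=4, f(n)=2n^2. log_4(16) = 2. Since c=2 = 2, Case 2 applies: T(n) = Θ(n^log_b(a) · log n) = O(n^2 log n).

Answer: O(n^2 log n) - Case 2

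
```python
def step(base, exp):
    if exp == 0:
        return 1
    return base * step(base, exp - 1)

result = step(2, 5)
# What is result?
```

step(2, 5) = 2 * 2 * 2 * 2 * 2 = 32

Answer: 32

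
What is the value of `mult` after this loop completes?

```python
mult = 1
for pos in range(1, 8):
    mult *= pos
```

7! = 5040
`mult` takes the values: 1 → 2 → 6 → 24 → 120 → 720 → 5040

Answer: 5040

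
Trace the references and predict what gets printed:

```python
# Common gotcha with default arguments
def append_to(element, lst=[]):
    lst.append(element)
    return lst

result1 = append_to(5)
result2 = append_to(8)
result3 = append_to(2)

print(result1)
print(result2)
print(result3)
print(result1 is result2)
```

Key concept: mutable default argument gotcha.
Step by step:
`result1 = append_to(5)` → result1 = [5]
`result2 = append_to(8)` → result1 = [5, 8] (same object as result2); result2 = [5, 8] (same object as result1)
`result3 = append_to(2)` → result1 = [5, 8, 2] (same object as result2, result3); result2 = [5, 8, 2] (same object as result1, result3); result3 = [5, 8, 2] (same object as result1, result2)
`print(result1)` → prints [5, 8, 2]
`print(result2)` → prints [5, 8, 2]
`print(result3)` → prints [5, 8, 2]
`print(result1 is result2)` → prints True

Answer:
[5, 8, 2]
[5, 8, 2]
[5, 8, 2]
True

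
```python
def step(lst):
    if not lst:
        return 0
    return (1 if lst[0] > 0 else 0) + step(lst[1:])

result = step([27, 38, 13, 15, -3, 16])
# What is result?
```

Count of positive elements in [27, 38, 13, 15, -3, 16] = 5

Answer: 5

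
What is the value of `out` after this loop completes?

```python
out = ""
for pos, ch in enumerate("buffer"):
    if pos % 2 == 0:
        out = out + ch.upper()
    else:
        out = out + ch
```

Uppercase even positions in 'buffer'
`out` takes the values: "" → "B" → "Bu" → "BuF" → "BuFf" → "BuFfE" → "BuFfEr"

Answer: "BuFfEr"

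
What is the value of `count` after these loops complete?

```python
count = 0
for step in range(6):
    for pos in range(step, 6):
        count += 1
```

Upper triangle: 6 + 5 + ... + 1
`count` takes the values: 0 → 1 → 2 → 3 → 4 → 5 → 6 → 7 → 8 → 9 → 10 → 11 → 12 → 13 → 14 → 15 → 16 → 17 → 18 → 19 → 20 → 21

Answer: 21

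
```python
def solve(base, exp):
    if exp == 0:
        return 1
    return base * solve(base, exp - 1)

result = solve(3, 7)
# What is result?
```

solve(3, 7) = 3 * 3 * 3 * 3 * 3 * 3 * 3 = 2187

Answer: 2187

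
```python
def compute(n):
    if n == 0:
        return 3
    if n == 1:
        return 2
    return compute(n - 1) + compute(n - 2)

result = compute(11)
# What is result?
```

Build up from base cases: compute(0)=3, compute(1)=2, compute(2)=5, compute(3)=7, compute(4)=12, compute(5)=19, compute(6)=31, ..., compute(11)=343

Answer: 343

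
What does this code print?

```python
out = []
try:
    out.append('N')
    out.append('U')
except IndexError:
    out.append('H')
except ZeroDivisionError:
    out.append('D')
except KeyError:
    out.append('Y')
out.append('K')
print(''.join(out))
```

Execution trace: 'N' (try body) → 'U' (try body, no exception) → 'K' (after the try/except). Output: NUK

Answer: NUK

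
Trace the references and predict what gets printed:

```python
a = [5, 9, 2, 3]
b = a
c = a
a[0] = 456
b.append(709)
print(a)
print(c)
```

Key concept: multiple aliases.
Step by step:
`a = [5, 9, 2, 3]` → a = [5, 9, 2, 3]
`b = a` → b = [5, 9, 2, 3] (same object as a)
`c = a` → c = [5, 9, 2, 3] (same object as a, b)
`a[0] = 456` → a = [456, 9, 2, 3] (same object as b, c); b = [456, 9, 2, 3] (same object as a, c); c = [456, 9, 2, 3] (same object as a, b)
`b.append(709)` → a = [456, 9, 2, 3, 709] (same object as b, c); b = [456, 9, 2, 3, 709] (same object as a, c); c = [456, 9, 2, 3, 709] (same object as a, b)
`print(a)` → prints [456, 9, 2, 3, 709]
`print(c)` → prints [456, 9, 2, 3, 709]

Answer:
[456, 9, 2, 3, 709]
[456, 9, 2, 3, 709]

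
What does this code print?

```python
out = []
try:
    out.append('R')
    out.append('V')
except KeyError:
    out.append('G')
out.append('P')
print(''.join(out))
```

Execution trace: 'R' (try body) → 'V' (try body, no exception) → 'P' (after the try/except). Output: RVP

Answer: RVP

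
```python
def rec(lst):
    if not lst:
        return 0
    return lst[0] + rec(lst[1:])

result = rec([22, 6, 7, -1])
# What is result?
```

22 + 6 + 7 + (-1) + 0 = 34

Answer: 34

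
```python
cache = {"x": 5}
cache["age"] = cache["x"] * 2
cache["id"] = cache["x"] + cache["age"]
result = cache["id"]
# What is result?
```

Trace:
`cache = {"x": 5}` → cache = {'x': 5}
`cache["age"] = cache["x"] * 2` → cache = {'x': 5, 'age': 10}
`cache["id"] = cache["x"] + cache["age"]` → cache = {'x': 5, 'age': 10, 'id': 15}
`result = cache["id"]` → result = 15
So result = 15

Answer: 15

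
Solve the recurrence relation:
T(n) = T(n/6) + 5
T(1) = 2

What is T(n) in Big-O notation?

Each step divides n by 6 and adds 5. After log_6(n) steps we reach T(1)=2. So T(n) = 5·log_6(n) + 2 = O(log n).

Answer: O(log n)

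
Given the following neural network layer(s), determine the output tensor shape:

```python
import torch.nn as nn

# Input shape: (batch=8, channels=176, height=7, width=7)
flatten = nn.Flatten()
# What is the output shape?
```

Input: (8, 176, 7, 7) -> Output: (8, 8624)

Answer: (8, 8624)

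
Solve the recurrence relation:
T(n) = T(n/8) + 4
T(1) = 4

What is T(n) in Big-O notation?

Each step divides n by 8 and adds 4. After log_8(n) steps we reach T(1)=4. So T(n) = 4·log_8(n) + 4 = O(log n).

Answer: O(log n)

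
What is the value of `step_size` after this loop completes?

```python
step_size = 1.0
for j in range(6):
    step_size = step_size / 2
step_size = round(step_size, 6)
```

Halving LR 6 times: 1 / 2^6
`step_size` takes the values: 1.0 → 0.5 → 0.25 → 0.125 → 0.0625 → 0.03125 → 0.015625

Answer: 0.015625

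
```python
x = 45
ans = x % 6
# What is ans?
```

Trace:
`x = 45` → x = 45
`ans = x % 6` → ans = 3
So ans = 3

Answer: 3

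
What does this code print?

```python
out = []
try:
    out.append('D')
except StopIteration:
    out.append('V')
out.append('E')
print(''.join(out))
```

Execution trace: 'D' (try body, no exception) → 'E' (after the try/except). Output: DE

Answer: DE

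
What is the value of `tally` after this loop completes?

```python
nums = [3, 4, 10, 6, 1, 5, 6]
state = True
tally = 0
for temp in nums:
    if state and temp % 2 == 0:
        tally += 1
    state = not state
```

Count even values at even positions
`tally` takes the values: 0 → 1 → 2

Answer: 2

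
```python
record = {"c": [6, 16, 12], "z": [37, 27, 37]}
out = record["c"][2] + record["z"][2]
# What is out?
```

Trace:
`record = {"c": [6, 16, 12], "z": [37, 27, 37]}` → record = {'c': [6, 16, 12], 'z': [37, 27, 37]}
`out = record["c"][2] + record["z"][2]` → out = 49
So out = 49

Answer: 49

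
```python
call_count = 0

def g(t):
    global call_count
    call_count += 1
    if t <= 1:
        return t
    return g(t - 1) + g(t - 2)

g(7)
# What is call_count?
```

Calls(t) = 1 + Calls(t-1) + Calls(t-2); Calls(0)=Calls(1)=1. For t=7 this gives 41.

Answer: 41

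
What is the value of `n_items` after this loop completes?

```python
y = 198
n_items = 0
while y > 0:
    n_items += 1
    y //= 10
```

Count digits by repeated division by 10
`n_items` takes the values: 0 → 1 → 2 → 3

Answer: 3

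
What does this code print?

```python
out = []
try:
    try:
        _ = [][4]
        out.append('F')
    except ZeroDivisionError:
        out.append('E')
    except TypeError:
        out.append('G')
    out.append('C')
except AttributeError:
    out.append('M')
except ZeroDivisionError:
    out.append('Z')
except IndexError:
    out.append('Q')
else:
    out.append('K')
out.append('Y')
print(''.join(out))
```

Execution trace: 'Q' (except IndexError) → 'Y' (after the try/except). Output: QY

Answer: QY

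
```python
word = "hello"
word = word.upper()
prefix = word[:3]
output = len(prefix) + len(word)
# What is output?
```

Trace:
`word = "hello"` → word = 'hello'
`word = word.upper()` → word = 'HELLO'
`prefix = word[:3]` → prefix = 'HEL'
`output = len(prefix) + len(word)` → output = 8
So output = 8

Answer: 8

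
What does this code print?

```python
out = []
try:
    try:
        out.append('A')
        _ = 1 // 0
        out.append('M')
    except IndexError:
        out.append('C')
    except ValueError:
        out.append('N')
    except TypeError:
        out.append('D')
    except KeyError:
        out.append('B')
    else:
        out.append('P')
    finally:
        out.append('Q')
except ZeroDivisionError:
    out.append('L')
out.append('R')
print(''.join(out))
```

Execution trace: 'A' (try body) → 'Q' (finally) → 'L' (outer except ZeroDivisionError) → 'R' (after the try/except). Output: AQLR

Answer: AQLR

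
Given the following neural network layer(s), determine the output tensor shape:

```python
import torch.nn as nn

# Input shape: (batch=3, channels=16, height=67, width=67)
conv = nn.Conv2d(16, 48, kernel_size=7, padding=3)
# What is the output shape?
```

Input: (3, 16, 67, 67) -> Output: (3, 48, 67, 67)

Answer: (3, 48, 67, 67)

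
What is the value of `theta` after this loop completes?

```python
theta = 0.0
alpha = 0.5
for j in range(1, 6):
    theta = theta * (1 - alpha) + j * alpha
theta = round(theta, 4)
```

Moving average with lr=0.5
`theta` takes the values: 0.0 → 0.5 → 1.25 → 2.125 → 3.0625 → 4.03125 → 4.0312

Answer: 4.0312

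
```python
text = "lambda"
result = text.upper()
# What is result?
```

Trace:
`text = "lambda"` → text = 'lambda'
`result = text.upper()` → result = 'LAMBDA'
So result = 'LAMBDA'

Answer: 'LAMBDA'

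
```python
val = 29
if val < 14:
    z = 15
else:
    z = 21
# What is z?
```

Trace:
`val = 29` → val = 29
`if val < 14: ...` → val < 14 is False, take else branch → z = 21
So z = 21

Answer: 21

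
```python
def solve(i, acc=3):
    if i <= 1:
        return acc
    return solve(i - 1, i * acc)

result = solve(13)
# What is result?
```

Accumulator trace (n, acc): (13, 3) -> (12, 39) -> (11, 468) -> (10, 5148) -> (9, 51480) -> (8, 463320) -> (7, 3706560) -> (6, 25945920) -> (5, 155675520) -> (4, 778377600) -> (3, 3113510400) -> (2, 9340531200) -> (1, 18681062400) -> return 18681062400

Answer: 18681062400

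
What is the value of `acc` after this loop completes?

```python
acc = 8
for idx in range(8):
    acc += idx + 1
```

Start at 8, add 1 to 8 = 44
`acc` takes the values: 8 → 9 → 11 → 14 → 18 → 23 → 29 → 36 → 44

Answer: 44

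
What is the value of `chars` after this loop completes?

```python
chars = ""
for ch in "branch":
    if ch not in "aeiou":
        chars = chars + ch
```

Remove vowels from 'branch'
`chars` takes the values: "" → "b" → "br" → "brn" → "brnc" → "brnch"

Answer: "brnch"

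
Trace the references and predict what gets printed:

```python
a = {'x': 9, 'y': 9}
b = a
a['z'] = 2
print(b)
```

Key concept: dict aliasing.
Step by step:
`a = {'x': 9, 'y': 9}` → a = {'x': 9, 'y': 9}
`b = a` → b = {'x': 9, 'y': 9} (same object as a)
`a['z'] = 2` → a = {'x': 9, 'y': 9, 'z': 2} (same object as b); b = {'x': 9, 'y': 9, 'z': 2} (same object as a)
`print(b)` → prints {'x': 9, 'y': 9, 'z': 2}

Answer: {'x': 9, 'y': 9, 'z': 2}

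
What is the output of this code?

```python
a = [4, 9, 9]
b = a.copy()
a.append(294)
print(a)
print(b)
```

Key concept: list.copy() creates independent copy.
Step by step:
`a = [4, 9, 9]` → a = [4, 9, 9]
`b = a.copy()` → b = [4, 9, 9]
`a.append(294)` → a = [4, 9, 9, 294]
`print(a)` → prints [4, 9, 9, 294]
`print(b)` → prints [4, 9, 9]

Answer:
[4, 9, 9, 294]
[4, 9, 9]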